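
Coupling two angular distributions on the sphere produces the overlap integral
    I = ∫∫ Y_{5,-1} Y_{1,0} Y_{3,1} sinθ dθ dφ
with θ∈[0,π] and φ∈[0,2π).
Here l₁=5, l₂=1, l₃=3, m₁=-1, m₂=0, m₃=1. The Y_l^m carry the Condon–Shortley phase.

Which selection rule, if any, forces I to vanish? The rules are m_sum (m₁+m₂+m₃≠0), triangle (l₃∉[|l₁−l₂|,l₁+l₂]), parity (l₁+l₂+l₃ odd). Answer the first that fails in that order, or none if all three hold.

m₁+m₂+m₃ = -1 + 0 + 1 = 0  ✓
triangle: need |l₁−l₂| ≤ l₃ ≤ l₁+l₂ = [4,6]; l₃=3 is outside  ✗
parity: l₁+l₂+l₃ = 9 is odd

triangle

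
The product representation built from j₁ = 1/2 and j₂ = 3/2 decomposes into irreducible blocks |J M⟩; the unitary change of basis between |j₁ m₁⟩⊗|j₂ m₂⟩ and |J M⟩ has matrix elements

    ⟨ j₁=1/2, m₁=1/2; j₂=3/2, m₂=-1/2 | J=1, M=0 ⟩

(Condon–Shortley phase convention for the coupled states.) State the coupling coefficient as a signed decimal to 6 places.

+0.707107

j₁+j₂−J=1  J+j₁−j₂=0  J−j₁+j₂=2  j₁+j₂+J+1=4
(j₁±m₁, j₂±m₂, J±M) = (1,0,1,2,1,1)
P² = 1/2
sum k=0..0:
  [0] +1/1 = 1
S = 1
C² = P²·S² = 1/2 ; C = +0.707107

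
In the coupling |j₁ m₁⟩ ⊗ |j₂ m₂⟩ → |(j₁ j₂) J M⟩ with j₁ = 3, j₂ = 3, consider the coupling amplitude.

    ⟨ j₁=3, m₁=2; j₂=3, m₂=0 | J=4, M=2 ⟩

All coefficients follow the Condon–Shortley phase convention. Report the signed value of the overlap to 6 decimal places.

+0.139573  (= +√(3/154))

triangle: 2!×4!×4!/11! = 1152/39916800
(j±m)!: 5!×1!×3!×3!×6!×2! = 6220800
prefactor² = (2J+1)×Δ×N² = 124416/77
  k=0: +1/(0!×2!×1!×3!×3!×1!) = 1/72
  k=1: −1/(1!×1!×0!×2!×4!×2!) = -1/96
Σ = 1/288  ⇒  CG² = 124416/77×(1/288)² = 3/154
CG = +√(3/154) = +0.139573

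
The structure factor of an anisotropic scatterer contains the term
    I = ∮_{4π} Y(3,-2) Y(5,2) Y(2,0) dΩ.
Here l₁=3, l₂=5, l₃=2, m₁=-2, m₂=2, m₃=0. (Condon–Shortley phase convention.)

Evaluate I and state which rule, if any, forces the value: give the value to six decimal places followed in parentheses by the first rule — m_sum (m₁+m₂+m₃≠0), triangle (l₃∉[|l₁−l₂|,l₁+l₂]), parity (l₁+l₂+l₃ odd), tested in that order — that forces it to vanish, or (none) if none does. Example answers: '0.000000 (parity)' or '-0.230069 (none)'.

Checks pass: Σm=0; 10 even; l₃=2∈[2,8].
(2·3+1)(2·5+1)(2·2+1) = 385
Δ: 6! 0! 4! / 11! → 1/2310
sum: t=3:−1/144 = -1/144
3j²(3 5 2; 0 0 0) = Δ·Π!·Σ² = 10/231  (sign -1)
sum: t=5:−1/480 = -1/480
3j²(3 5 2; -2 2 0) = Δ·Π!·Σ² = 3/110  (sign -1)
combine: 4πI² = 385·10/231·3/110 = 5/11
take √, sign +1: I = 0.19018827
No selection rule forces the value: the integral is nonzero (none).

0.190188 (none)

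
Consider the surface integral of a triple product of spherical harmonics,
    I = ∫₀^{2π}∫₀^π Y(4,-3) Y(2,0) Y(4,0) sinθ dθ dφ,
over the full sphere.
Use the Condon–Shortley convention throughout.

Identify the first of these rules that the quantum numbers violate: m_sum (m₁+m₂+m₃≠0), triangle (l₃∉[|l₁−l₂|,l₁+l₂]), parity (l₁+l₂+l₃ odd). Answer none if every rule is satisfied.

Σmᵢ = -3  ✗
l₃∈[|l₁−l₂|,l₁+l₂]=[2,6], have l₃=4
Σlᵢ = 10 ⇒ even

m_sum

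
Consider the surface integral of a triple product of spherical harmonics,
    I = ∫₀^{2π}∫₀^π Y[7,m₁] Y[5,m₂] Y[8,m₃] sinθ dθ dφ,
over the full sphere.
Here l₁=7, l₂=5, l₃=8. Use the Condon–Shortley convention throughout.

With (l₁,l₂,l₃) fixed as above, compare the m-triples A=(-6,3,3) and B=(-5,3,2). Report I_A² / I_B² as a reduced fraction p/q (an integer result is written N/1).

Shared (l₁,l₂,l₃)=(7,5,8): N and (l;000)² cancel in I_A²/I_B².
A: Δ = 4!·10!·6!/21! = 1/814773960; Racah Σ t=3..4: t=3:−1/2612736000 t=4:+1/418037760 = 1/497664000; ⇒ 3j(7 5 8; -6 3 3)² = 77/6460, sgn -1
B: Δ = 4!·10!·6!/21! = 1/814773960; Racah Σ t=2..4: t=2:+1/10450944000 t=3:−1/261273600 t=4:+1/92897280 = 7/995328000; ⇒ 3j(7 5 8; -5 3 2)² = 1029/83980, sgn +1
I_A²/I_B² = (77/6460)/(1029/83980) = 143/147

143/147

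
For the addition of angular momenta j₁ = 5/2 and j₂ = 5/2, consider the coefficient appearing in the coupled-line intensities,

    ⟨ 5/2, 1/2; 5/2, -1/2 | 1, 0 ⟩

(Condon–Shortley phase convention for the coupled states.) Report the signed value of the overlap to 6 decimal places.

triangle: 4!×1!×1!/7! = 24/5040
(j±m)!: 3!×2!×2!×3!×1!×1! = 144
prefactor² = (2J+1)×Δ×N² = 72/35
  k=1: −1/(1!×3!×1!×1!×0!×0!) = -1/6
  k=2: +1/(2!×2!×0!×0!×1!×1!) = 1/4
Σ = 1/12  ⇒  CG² = 72/35×(1/12)² = 1/70
CG = +√(1/70) = +0.119523

+0.119523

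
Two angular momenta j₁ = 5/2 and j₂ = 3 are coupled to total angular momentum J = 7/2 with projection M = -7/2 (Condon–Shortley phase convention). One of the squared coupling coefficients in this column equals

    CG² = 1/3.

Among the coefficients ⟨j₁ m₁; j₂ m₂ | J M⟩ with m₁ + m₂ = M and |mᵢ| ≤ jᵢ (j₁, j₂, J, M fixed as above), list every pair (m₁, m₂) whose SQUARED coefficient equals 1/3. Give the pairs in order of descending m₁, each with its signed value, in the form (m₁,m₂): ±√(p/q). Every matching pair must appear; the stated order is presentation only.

(-1/2,-3): +√(1/3)

Admissible pairs with m₁+m₂ = M = -7/2: (-5/2,-1), (-3/2,-2), (-1/2,-3)
  (m₁,m₂)=(-1/2,-3): CG² = 1/3, CG = +√(1/3)   ← matches the target
  (m₁,m₂)=(-3/2,-2): CG² = 4/9, CG = −√(4/9)
  (m₁,m₂)=(-5/2,-1): CG² = 2/9, CG = +√(2/9)
Pairs with CG² = 1/3: (-1/2,-3): +√(1/3)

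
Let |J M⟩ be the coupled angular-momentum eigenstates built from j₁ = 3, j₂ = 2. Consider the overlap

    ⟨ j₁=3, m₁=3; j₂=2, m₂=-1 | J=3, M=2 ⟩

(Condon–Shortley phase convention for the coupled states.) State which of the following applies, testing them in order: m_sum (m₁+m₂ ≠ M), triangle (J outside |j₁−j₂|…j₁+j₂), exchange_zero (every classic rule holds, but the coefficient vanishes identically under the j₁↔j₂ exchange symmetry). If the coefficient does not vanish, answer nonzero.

m-sum: m₁+m₂ = 3+(-1) = 2, M = 2  ✓
triangle: |j₁−j₂| = 1 ≤ J = 3 ≤ j₁+j₂ = 5  ✓
exchange: j₁≠j₂ or m₁≠m₂ — the exchange symmetry imposes no constraint here
value check: CG = +√(5/12) = +0.645497 ≠ 0

nonzero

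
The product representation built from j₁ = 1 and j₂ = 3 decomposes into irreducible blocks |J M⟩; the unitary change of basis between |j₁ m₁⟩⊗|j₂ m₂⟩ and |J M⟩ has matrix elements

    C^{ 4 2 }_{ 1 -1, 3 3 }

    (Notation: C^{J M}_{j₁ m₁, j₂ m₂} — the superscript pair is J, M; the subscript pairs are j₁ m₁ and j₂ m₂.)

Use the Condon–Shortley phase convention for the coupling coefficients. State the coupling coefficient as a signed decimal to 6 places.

triangle: 0!×2!×6!/9! = 1440/362880
(j±m)!: 0!×2!×6!×0!×6!×2! = 2073600
prefactor² = (2J+1)×Δ×N² = 518400/7
  k=0: +1/(0!×0!×2!×6!×0!×0!) = 1/1440
Σ = 1/1440  ⇒  CG² = 518400/7×(1/1440)² = 1/28
CG = +√(1/28) = +0.188982

+√(1/28) ≈ +0.188982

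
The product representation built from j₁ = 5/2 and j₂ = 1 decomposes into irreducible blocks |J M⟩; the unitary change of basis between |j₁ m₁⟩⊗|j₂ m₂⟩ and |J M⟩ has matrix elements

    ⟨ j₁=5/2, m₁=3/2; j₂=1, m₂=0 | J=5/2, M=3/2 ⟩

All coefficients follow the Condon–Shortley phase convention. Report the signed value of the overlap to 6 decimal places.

√[6·1!4!1!/7! · 4!1!1!1!4!1!] = √(576/35)
  +(−1)^0/∏(0,1,1,1,3,0)! = 1/6  (running 1/6)
  +(−1)^1/∏(1,0,0,0,4,1)! = -1/24  (running 1/8)
⟨..|..⟩ = √(576/35)·(1/8) = +0.507093

+√(9/35) = +0.507093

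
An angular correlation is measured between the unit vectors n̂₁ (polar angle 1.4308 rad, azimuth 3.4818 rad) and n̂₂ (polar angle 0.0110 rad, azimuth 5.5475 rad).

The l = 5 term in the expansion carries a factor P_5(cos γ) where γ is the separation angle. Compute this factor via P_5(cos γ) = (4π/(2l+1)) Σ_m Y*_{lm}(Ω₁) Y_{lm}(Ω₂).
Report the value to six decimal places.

0.231043

Expand P_5 via completeness: Σ_{m} conj(Y_{5,m}) at Ω₁ times Y_{5,m} at Ω₂ —
  [-5]  conj(Y_{5,-5})(Ω₁) = (0.057387, -0.438126) ; Y_{5,-5}(Ω₂) = (-0.000000, -0.000000) ; Δ = (-0.000000, 0.000000)
  [-4]  conj(Y_{5,-4})(Ω₁) = (0.041041, 0.192582) ; Y_{5,-4}(Ω₂) = (-0.000000, 0.000000) ; Δ = (-0.000000, -0.000000)
  [-3]  conj(Y_{5,-3})(Ω₁) = (0.144840, 0.236147) ; Y_{5,-3}(Ω₂) = (-0.000002, 0.000003) ; Δ = (-0.000001, -0.000000)
  [-2]  conj(Y_{5,-2})(Ω₁) = (-0.169716, -0.137360) ; Y_{5,-2}(Ω₂) = (0.000041, 0.000408) ; Δ = (0.000049, -0.000075)
  [-1]  conj(Y_{5,-1})(Ω₁) = (-0.219853, -0.077821) ; Y_{5,-1}(Ω₂) = (0.020886, 0.018906) ; Δ = (-0.003121, -0.005782)
  [+0]  conj(Y_{5,0})(Ω₁) = (0.222935, -0.000000) ; Y_{5,0}(Ω₂) = (0.934754, 0.000000) ; Δ = (0.208389, 0.000000)
  [+1]  conj(Y_{5,1})(Ω₁) = (0.219853, -0.077821) ; Y_{5,1}(Ω₂) = (-0.020886, 0.018906) ; Δ = (-0.003121, 0.005782)
  [+2]  conj(Y_{5,2})(Ω₁) = (-0.169716, 0.137360) ; Y_{5,2}(Ω₂) = (0.000041, -0.000408) ; Δ = (0.000049, 0.000075)
  [+3]  conj(Y_{5,3})(Ω₁) = (-0.144840, 0.236147) ; Y_{5,3}(Ω₂) = (0.000002, 0.000003) ; Δ = (-0.000001, 0.000000)
  [+4]  conj(Y_{5,4})(Ω₁) = (0.041041, -0.192582) ; Y_{5,4}(Ω₂) = (-0.000000, -0.000000) ; Δ = (-0.000000, 0.000000)
  [+5]  conj(Y_{5,5})(Ω₁) = (-0.057387, -0.438126) ; Y_{5,5}(Ω₂) = (0.000000, -0.000000) ; Δ = (-0.000000, -0.000000)
Accumulated sum (0.202244, 0.000000); after 4π/(2l+1) scaling, (0.231043, 0.000000) ⇒ P_5 = 0.231043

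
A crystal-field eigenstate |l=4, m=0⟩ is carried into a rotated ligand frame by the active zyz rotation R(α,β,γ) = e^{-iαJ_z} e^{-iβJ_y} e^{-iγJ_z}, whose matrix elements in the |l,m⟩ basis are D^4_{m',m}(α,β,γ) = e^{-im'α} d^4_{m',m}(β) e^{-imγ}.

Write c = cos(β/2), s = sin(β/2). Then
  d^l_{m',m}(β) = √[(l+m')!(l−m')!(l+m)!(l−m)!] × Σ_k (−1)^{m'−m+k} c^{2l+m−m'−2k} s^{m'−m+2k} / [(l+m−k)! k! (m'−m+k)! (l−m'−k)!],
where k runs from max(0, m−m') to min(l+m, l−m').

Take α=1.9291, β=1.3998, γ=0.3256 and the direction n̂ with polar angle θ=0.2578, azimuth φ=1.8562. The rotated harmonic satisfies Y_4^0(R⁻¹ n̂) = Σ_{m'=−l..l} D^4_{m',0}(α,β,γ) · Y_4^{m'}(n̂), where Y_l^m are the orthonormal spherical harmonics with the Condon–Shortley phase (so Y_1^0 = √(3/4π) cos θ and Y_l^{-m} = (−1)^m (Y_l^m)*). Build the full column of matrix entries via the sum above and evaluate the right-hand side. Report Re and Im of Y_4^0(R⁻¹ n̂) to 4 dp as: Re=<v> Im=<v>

Re=-0.1196 Im=0.0000

Need the full column D^4_{m',0} for m'=−4..4 at α=1.9291, β=1.3998, γ=0.3256.
cos(β/2)=0.764907, sin(β/2)=0.644141
d^4_{-4,0}: single k=4 term ⇒ +0.493068;  D = +0.067623+0.488409i
d^4_{-3,0}: k∈[3..4] ⇒ +0.828036 -0.587212 = +0.240825;  D = +0.211817-0.114587i
d^4_{-2,0}: k∈[2..4] ⇒ +0.788377 -1.490898 +0.396483 = -0.306038;  D = +0.230765+0.201015i
d^4_{-1,0}: k∈[1..4] ⇒ +0.441321 -1.877810 +1.331671 -0.157395 = -0.262212;  D = +0.091954-0.245560i
d^4_{0,0}: k∈[0..4] ⇒ +0.117184 -1.329636 +2.121585 -0.668688 +0.029638 = +0.270084;  D = +0.270084+0.000000i
d^4_{1,0}: k∈[0..3] ⇒ -0.441321 +1.877810 -1.331671 +0.157395 = +0.262212;  D = -0.091954-0.245560i
d^4_{2,0}: k∈[0..2] ⇒ +0.788377 -1.490898 +0.396483 = -0.306038;  D = +0.230765-0.201015i
d^4_{3,0}: k∈[0..1] ⇒ -0.828036 +0.587212 = -0.240825;  D = -0.211817-0.114587i
d^4_{4,0}: single k=0 term ⇒ +0.493068;  D = +0.067623-0.488409i
Y_4^{m'}(θ=0.2578,φ=1.8562) and Σ D·Y over m':
  (+0.0676+0.4884i)·(+0.0008-0.0017i)  (+0.2118-0.1146i)·(+0.0152+0.0131i)  (+0.2308+0.2010i)·(-0.1015+0.0651i)  (+0.0920-0.2456i)·(-0.1164-0.3967i)  (+0.2701+0.0000i)·(+0.5869+0.0000i)  (-0.0920-0.2456i)·(+0.1164-0.3967i)  (+0.2308-0.2010i)·(-0.1015-0.0651i)  (-0.2118-0.1146i)·(-0.0152+0.0131i)  (+0.0676-0.4884i)·(+0.0008+0.0017i)
Y_4^0(R⁻¹ n̂) = -0.119561-0.000000i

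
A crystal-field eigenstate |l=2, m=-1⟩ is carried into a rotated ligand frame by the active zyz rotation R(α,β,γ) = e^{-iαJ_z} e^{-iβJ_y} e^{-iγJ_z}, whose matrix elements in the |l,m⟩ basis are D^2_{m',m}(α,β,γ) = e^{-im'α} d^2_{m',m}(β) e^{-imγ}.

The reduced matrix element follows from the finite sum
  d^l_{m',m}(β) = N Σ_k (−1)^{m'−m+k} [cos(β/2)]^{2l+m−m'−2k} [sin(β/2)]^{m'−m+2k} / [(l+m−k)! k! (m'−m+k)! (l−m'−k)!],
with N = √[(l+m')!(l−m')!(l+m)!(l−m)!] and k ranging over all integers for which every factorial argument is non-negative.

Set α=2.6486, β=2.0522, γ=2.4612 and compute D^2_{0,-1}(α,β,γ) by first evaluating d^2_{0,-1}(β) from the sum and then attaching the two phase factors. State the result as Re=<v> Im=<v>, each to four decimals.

Re=-0.3907 Im=0.3162

D^2_{0,-1}(2.6486,2.0522,2.4612) = e^{-i·0·2.6486}·d^2_{0,-1}(2.0522)·e^{-i·-1·2.4612}. Compute d first:
Half-angle: c=0.518158, s=0.855285. N=√(2·2·1·6)=4.898979
k∈{0,1} keeps every argument non-negative
  k=0: (−1)^1·4.8990/(2)·0.5182^3·0.8553^1 = -0.291457
  k=1: (−1)^2·4.8990/(2)·0.5182^1·0.8553^3 = +0.794091
d^2_{0,-1}(2.0522) = -0.291457 +0.794091 = +0.502634
Phases: e^{-i·(0)·2.6486}=+1.000000+0.000000i, e^{-i·(-1)·2.4612}=-0.777326+0.629098i ⇒ D=-0.390711+0.316206i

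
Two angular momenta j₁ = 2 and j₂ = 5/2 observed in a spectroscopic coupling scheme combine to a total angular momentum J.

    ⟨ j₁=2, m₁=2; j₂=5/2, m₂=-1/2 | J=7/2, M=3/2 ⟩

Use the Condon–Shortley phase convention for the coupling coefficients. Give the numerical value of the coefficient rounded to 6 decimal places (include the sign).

√[8·1!3!4!/9! · 4!0!2!3!5!2!] = √(1536/7)
  +(−1)^0/∏(0,1,0,2,3,2)! = 1/24  (running 1/24)
⟨..|..⟩ = √(1536/7)·(1/24) = +0.617213

+√(8/21) = +0.617213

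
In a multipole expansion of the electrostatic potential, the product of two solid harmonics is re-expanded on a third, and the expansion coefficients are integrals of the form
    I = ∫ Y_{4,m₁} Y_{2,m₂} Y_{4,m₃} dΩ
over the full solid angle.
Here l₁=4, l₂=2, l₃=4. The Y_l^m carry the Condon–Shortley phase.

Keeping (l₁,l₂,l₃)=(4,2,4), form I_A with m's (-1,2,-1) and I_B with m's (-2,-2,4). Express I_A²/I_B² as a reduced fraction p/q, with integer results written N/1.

l's match ⇒ only the (l;m) 3-j factors differ between A and B.
A: triangle coeff Δ(4,2,4) = 1/13860; Σ_t [2,2]: t=2:+1/144 = 1/144; (3j)²=10/231 [(4 2 4; -1 2 -1)], sign=-1
B: triangle coeff Δ(4,2,4) = 1/13860; Σ_t [0,0]: t=0:+1/2880 = 1/2880; (3j)²=2/165 [(4 2 4; -2 -2 4)], sign=+1
I_A²/I_B² = (10/231)/(2/165) = 25/7

25/7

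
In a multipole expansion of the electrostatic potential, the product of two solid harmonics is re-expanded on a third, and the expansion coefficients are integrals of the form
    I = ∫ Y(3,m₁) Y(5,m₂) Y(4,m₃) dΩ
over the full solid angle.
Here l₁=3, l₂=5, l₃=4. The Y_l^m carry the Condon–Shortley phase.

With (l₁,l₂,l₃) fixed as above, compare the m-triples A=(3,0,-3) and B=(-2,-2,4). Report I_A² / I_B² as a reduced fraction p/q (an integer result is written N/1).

Same 3,5,4: normalisation and zero-m 3j drop out of the ratio.
A: Δ: 4! 2! 6! / 13! → 1/180180; sum: t=0:+1/5760 = 1/5760; 3j²(3 5 4; 3 0 -3) = Δ·Π!·Σ² = 5/572  (sign -1)
B: Δ: 4! 2! 6! / 13! → 1/180180; sum: t=3:−1/8640 = -1/8640; 3j²(3 5 4; -2 -2 4) = Δ·Π!·Σ² = 14/1287  (sign -1)
I_A²/I_B² = (5/572)/(14/1287) = 45/56

45/56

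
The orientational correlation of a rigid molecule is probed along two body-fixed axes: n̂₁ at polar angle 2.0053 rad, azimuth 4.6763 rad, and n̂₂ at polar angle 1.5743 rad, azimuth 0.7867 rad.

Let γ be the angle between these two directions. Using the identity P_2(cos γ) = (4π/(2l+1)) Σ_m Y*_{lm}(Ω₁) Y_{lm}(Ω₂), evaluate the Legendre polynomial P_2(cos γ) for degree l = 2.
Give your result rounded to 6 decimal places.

0.160252

Term-by-term m-sum for l=2 (normalisation 4π/5 = 2.513274):
  term(m=-2) = +0.009172+0.122422i   from Y*(Ω₁)=-0.316996+0.022920i, Y(Ω₂)=-0.001006-0.386268i
  term(m=-1) = -0.000585-0.000543i   from Y*(Ω₁)=+0.010644+0.294801i, Y(Ω₂)=-0.001911+0.001916i
  term(m=+0) = +0.046589+0.000000i   from Y*(Ω₁)=-0.147722-0.000000i, Y(Ω₂)=-0.315380+0.000000i
  term(m=+1) = -0.000585+0.000543i   from Y*(Ω₁)=-0.010644+0.294801i, Y(Ω₂)=+0.001911+0.001916i
  term(m=+2) = +0.009172-0.122422i   from Y*(Ω₁)=-0.316996-0.022920i, Y(Ω₂)=-0.001006+0.386268i
Total Σ_m = +0.063762+0.000000i. Multiply by 2.513274: +0.160252+0.000000i. P_2(cos γ) = 0.160252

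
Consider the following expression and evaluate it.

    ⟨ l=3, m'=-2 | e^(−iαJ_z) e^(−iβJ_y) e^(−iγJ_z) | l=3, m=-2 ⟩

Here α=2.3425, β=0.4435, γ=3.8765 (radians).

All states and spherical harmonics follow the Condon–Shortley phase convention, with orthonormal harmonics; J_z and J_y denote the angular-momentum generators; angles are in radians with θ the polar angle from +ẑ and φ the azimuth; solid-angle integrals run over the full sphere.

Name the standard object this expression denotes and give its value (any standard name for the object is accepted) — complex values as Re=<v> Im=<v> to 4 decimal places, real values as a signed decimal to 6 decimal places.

This is a Wigner D-matrix element — the rotation-matrix element ⟨l m'| R(α,β,γ) |l m⟩ in the angular-momentum basis.
First d^3_{-2,-2}(β=0.4435), then the phase factors e^{-i(-2)α} and e^{-i(-2)γ}:
c=cos(0.443500/2)=0.975514, s=sin(0.443500/2)=0.219937; N=√[1·120·1·120]=120.000000
k∈{0,1} keeps every argument non-negative
  k=0: (−1)^0·120.0000/(120)·0.9755^6·0.2199^0 = +0.861789
  k=1: (−1)^1·120.0000/(24)·0.9755^4·0.2199^2 = -0.219029
d^3_{-2,-2}(0.4435) = +0.861789 -0.219029 = +0.642761
Attach z-rotation phases: D = e^{-i(-2)(2.3425)}·(+0.642761)·e^{-i(-2)(3.8765)} = +0.637472-0.082285i

Wigner D-matrix element, Re=0.6375 Im=-0.0823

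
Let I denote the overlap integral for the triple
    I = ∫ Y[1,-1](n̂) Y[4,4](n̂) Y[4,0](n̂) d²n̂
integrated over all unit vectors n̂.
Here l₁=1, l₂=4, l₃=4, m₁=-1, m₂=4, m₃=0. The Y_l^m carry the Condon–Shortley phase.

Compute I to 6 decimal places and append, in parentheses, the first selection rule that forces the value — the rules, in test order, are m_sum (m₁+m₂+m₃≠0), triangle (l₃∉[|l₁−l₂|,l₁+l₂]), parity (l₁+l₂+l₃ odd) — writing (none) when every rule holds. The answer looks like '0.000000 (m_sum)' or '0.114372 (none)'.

0.000000 (m_sum)

Σmᵢ = 3 ≠ 0, so the φ-integral vanishes; I = 0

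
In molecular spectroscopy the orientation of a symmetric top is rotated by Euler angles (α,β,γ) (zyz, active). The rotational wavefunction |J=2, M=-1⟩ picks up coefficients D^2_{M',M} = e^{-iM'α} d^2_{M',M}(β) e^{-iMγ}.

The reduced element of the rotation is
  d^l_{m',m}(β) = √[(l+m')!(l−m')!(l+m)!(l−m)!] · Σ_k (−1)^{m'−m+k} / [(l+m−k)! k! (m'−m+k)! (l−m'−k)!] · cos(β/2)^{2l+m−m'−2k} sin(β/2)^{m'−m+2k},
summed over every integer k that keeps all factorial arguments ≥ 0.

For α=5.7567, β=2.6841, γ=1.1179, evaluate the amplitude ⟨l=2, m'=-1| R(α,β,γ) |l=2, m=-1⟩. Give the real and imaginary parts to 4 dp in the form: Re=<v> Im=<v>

Re=-0.1193 Im=-0.0801

D^2_{-1,-1}(5.7567,2.6841,1.1179) = e^{-i·-1·5.7567}·d^2_{-1,-1}(2.6841)·e^{-i·-1·1.1179}. Compute d first:
c=cos(2.684100/2)=0.226757, s=sin(2.684100/2)=0.973951; N=√[1·6·1·6]=6.000000
k: max(0,(-1)−(-1))=0 … min(2+(-1),2−(-1))=1
  k=0: (−1)^0·6.0000/(6)·0.2268^4·0.9740^0 = +0.002644
  k=1: (−1)^1·6.0000/(2)·0.2268^2·0.9740^2 = -0.146324
d^2_{-1,-1}(2.6841) = +0.002644 -0.146324 = -0.143680
D = (+0.864579-0.502498i)·(-0.143680)·(+0.437572+0.899184i) = -0.119277-0.080107i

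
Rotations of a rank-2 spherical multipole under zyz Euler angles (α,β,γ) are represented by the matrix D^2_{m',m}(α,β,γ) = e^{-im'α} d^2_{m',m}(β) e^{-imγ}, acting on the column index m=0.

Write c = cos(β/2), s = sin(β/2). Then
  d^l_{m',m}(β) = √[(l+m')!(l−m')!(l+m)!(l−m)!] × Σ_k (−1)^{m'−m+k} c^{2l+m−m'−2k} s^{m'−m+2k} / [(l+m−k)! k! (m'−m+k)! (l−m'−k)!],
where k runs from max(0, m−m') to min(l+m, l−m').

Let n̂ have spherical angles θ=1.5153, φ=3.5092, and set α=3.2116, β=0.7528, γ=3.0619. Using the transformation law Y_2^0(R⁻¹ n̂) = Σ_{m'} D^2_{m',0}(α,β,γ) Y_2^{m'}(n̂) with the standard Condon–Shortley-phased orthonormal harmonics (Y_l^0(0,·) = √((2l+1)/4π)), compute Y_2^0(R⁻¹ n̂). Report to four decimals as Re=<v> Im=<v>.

Need the full column D^2_{m',0} for m'=−2..2 at α=3.2116, β=0.7528, γ=3.0619.
cos(β/2)=0.929994, sin(β/2)=0.367575
d^2_{-2,0}: single k=2 term ⇒ +0.286238;  D = +0.283437+0.039947i
d^2_{-1,0}: k∈[1..2] ⇒ +0.724205 -0.113134 = +0.611071;  D = -0.609575-0.042745i
d^2_{0,0}: k∈[0..2] ⇒ +0.748032 -0.467425 +0.018255 = +0.298863;  D = +0.298863+0.000000i
d^2_{1,0}: k∈[0..1] ⇒ -0.724205 +0.113134 = -0.611071;  D = +0.609575-0.042745i
d^2_{2,0}: single k=0 term ⇒ +0.286238;  D = +0.283437-0.039947i
Y_2^{m'}(θ=1.5153,φ=3.5092) and Σ D·Y over m':
  (+0.2834+0.0399i)·(+0.2856-0.2583i)  (-0.6096-0.0427i)·(-0.0399+0.0154i)  (+0.2989+0.0000i)·(-0.3125+0.0000i)  (+0.6096-0.0427i)·(+0.0399+0.0154i)  (+0.2834-0.0399i)·(+0.2856+0.2583i)
Y_2^0(R⁻¹ n̂) = +0.139146-0.000000i

Re=0.1391 Im=0.0000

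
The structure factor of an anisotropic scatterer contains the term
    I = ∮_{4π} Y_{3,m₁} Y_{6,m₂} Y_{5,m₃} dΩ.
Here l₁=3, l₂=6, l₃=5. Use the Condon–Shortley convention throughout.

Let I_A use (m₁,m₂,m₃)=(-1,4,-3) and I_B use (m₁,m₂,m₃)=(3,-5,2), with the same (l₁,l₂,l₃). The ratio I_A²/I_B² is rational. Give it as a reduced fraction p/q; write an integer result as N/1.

Same 3,6,5: normalisation and zero-m 3j drop out of the ratio.
A: Δ: 4! 2! 8! / 15! → 1/675675; sum: t=2:+1/322560 t=3:−1/30240 t=4:+1/69120 = -1/64512; 3j²(3 6 5; -1 4 -3) = Δ·Π!·Σ² = 10/1001  (sign -1)
B: Δ: 4! 2! 8! / 15! → 1/675675; sum: t=0:+1/241920 = 1/241920; 3j²(3 6 5; 3 -5 2) = Δ·Π!·Σ² = 2/91  (sign -1)
I_A²/I_B² = (10/1001)/(2/91) = 5/11

5/11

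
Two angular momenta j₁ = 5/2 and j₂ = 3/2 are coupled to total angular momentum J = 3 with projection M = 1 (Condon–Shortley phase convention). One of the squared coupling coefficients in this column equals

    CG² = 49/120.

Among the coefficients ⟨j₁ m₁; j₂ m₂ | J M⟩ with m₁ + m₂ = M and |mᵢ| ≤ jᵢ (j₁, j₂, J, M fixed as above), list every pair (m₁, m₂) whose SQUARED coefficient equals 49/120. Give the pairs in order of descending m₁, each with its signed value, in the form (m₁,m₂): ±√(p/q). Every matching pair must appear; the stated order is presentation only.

(3/2,-1/2): +√(49/120)

Admissible pairs with m₁+m₂ = M = 1: (-1/2,3/2), (1/2,1/2), (3/2,-1/2), (5/2,-3/2)
  (m₁,m₂)=(5/2,-3/2): CG² = 1/8, CG = +√(1/8)
  (m₁,m₂)=(3/2,-1/2): CG² = 49/120, CG = +√(49/120)   ← matches the target
  (m₁,m₂)=(1/2,1/2): CG² = 1/60, CG = −√(1/60)
  (m₁,m₂)=(-1/2,3/2): CG² = 9/20, CG = −√(9/20)
Pairs with CG² = 49/120: (3/2,-1/2): +√(49/120)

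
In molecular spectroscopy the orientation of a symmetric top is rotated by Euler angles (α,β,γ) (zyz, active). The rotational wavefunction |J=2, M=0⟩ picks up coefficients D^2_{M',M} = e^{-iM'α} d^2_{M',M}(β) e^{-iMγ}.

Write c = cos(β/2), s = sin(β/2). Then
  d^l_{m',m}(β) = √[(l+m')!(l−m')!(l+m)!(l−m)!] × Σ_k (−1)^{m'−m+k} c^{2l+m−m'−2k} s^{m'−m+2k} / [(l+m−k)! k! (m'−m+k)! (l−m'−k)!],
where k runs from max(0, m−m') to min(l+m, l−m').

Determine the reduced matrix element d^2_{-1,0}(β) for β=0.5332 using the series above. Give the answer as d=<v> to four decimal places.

d=0.5361

d^2_{-1,0}(β=0.5332) via the finite sum:
With c≡cos(β/2)=0.964672 and s≡sin(β/2)=0.263453, N=[1·6·2·2]^{1/2}=4.898979
Admissible k: 1..2 (factorial args all ≥0)
  k=1: (−1)^0·4.8990/(2)·0.9647^3·0.2635^1 = +0.579320
  k=2: (−1)^1·4.8990/(2)·0.9647^1·0.2635^3 = -0.043208
d^2_{-1,0}(0.5332) = +0.579320 -0.043208 = +0.536111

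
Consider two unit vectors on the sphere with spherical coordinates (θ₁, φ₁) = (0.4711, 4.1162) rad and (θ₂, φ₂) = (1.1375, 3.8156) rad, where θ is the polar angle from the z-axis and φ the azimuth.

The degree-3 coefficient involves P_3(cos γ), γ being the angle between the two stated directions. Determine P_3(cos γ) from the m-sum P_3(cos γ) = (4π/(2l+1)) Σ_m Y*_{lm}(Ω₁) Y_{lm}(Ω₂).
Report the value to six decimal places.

Term-by-term m-sum for l=3 (normalisation 4π/7 = 1.795196):
  [-3]  conj(Y_{3,-3})(Ω₁) = 0.03809 - 0.00843j ; Y_{3,-3}(Ω₂) = 0.13602 + 0.28069j ; Δ = 0.00755 + 0.00954j
  [-2]  conj(Y_{3,-2})(Ω₁) = -0.06931 + 0.17432j ; Y_{3,-2}(Ω₂) = 0.07809 - 0.34472j ; Δ = 0.05468 + 0.03750j
  [-1]  conj(Y_{3,-1})(Ω₁) = -0.24461 - 0.36049j ; Y_{3,-1}(Ω₂) = 0.02717 - 0.02171j ; Δ = -0.01447 - 0.00449j
  [+0]  conj(Y_{3,0})(Ω₁) = 0.32256 + 0.00000j ; Y_{3,0}(Ω₂) = -0.33194 + 0.00000j ; Δ = -0.10707 + 0.00000j
  [+1]  conj(Y_{3,1})(Ω₁) = 0.24461 - 0.36049j ; Y_{3,1}(Ω₂) = -0.02717 - 0.02171j ; Δ = -0.01447 + 0.00449j
  [+2]  conj(Y_{3,2})(Ω₁) = -0.06931 - 0.17432j ; Y_{3,2}(Ω₂) = 0.07809 + 0.34472j ; Δ = 0.05468 - 0.03750j
  [+3]  conj(Y_{3,3})(Ω₁) = -0.03809 - 0.00843j ; Y_{3,3}(Ω₂) = -0.13602 + 0.28069j ; Δ = 0.00755 - 0.00954j
Σ over m = -0.01157 + 0.00000j; ×(4π/7) → -0.02076 + 0.00000j. Real part: -0.020762

-0.020762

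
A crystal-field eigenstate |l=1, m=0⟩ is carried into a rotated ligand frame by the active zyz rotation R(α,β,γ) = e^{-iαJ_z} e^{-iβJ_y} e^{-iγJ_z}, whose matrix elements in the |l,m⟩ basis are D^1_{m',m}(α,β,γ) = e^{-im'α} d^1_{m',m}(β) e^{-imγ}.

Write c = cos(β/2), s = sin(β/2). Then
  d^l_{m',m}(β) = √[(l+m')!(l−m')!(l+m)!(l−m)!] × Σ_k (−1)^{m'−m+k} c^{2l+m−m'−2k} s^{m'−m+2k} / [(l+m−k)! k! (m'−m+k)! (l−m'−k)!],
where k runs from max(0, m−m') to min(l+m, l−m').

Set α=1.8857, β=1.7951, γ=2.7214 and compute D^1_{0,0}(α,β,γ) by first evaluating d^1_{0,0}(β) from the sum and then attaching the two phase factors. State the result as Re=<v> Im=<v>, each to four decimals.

First d^1_{0,0}(β=1.7951), then the phase factors e^{-i(0)α} and e^{-i(0)γ}:
c=cos(1.795100/2)=0.623527, s=sin(1.795100/2)=0.781802; N=√[1·1·1·1]=1.000000
k∈{0,1} keeps every argument non-negative
  k=0: (−1)^0·1.0000/(1)·0.6235^2·0.7818^0 = +0.388786
  k=1: (−1)^1·1.0000/(1)·0.6235^0·0.7818^2 = -0.611214
d^1_{0,0}(1.7951) = +0.388786 -0.611214 = -0.222428
Phases: e^{-i·(0)·1.8857}=+1.000000+0.000000i, e^{-i·(0)·2.7214}=+1.000000+0.000000i ⇒ D=-0.222428+0.000000i

Re=-0.2224 Im=0.0000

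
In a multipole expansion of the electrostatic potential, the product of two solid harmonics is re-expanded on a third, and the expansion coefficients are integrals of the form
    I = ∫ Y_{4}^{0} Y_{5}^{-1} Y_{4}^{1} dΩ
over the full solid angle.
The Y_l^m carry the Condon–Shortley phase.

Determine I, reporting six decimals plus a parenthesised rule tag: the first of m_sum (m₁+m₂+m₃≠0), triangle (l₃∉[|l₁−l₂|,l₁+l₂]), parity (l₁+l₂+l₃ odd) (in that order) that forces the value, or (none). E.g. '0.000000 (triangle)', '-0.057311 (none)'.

0.000000 (parity)

l₁+l₂+l₃=13 is odd: 3j(l;000)=0 ⇒ I=0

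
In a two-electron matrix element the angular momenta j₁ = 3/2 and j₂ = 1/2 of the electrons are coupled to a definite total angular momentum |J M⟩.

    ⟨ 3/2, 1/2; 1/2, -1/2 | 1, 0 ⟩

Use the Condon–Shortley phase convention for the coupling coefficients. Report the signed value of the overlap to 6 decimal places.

+0.707107  (= +√(1/2))

triangle: 1!×2!×0!/4! = 2/24
(j±m)!: 2!×1!×0!×1!×1!×1! = 2
prefactor² = (2J+1)×Δ×N² = 1/2
  k=0: +1/(0!×1!×1!×0!×1!×0!) = 1
Σ = 1  ⇒  CG² = 1/2×1² = 1/2
CG = +√(1/2) = +0.707107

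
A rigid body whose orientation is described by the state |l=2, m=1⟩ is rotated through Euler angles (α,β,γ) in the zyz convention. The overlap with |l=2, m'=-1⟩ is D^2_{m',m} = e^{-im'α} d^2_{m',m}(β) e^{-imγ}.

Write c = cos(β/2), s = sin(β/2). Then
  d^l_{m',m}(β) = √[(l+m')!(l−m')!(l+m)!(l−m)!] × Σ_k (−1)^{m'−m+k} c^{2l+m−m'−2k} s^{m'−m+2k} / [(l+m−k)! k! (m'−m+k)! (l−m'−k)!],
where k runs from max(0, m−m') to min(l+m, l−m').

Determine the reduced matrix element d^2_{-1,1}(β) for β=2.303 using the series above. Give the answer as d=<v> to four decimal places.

d=-0.2812

d^2_{-1,1}(β=2.3030) via the finite sum:
Half-angle: c=0.407118, s=0.913376. N=√(1·6·6·1)=6.000000
k: max(0,(1)−(-1))=2 … min(2+(1),2−(-1))=3
  k=2: (−1)^0·6.0000/(2)·0.4071^2·0.9134^2 = +0.414821
  k=3: (−1)^1·6.0000/(6)·0.4071^0·0.9134^4 = -0.695982
d^2_{-1,1}(2.3030) = +0.414821 -0.695982 = -0.281161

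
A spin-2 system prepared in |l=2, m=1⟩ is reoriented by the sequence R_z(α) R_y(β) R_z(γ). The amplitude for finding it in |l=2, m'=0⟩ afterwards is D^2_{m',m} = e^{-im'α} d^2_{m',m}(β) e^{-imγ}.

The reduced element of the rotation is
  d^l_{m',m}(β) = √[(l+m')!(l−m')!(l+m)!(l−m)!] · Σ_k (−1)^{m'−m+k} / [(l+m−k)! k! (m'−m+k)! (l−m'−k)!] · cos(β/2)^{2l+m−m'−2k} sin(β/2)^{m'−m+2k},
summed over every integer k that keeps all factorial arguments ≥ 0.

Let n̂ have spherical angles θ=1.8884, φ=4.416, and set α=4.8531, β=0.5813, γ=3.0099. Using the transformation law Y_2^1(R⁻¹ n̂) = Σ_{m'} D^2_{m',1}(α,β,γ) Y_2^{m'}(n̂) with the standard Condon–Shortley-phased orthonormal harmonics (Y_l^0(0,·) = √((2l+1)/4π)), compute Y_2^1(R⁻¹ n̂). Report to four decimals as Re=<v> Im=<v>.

Re=0.1530 Im=-0.0460

Need the full column D^2_{m',1} for m'=−2..2 at α=4.8531, β=0.5813, γ=3.0099.
cos(β/2)=0.958058, sin(β/2)=0.286575
d^2_{-2,1}: single k=3 term ⇒ +0.045096;  D = +0.041302+0.018104i
d^2_{-1,1}: k∈[2..3] ⇒ +0.226142 -0.006745 = +0.219398;  D = -0.059028+0.211308i
d^2_{0,1}: k∈[1..2] ⇒ +0.617290 -0.055231 = +0.562059;  D = -0.557192-0.073805i
d^2_{1,1}: k∈[0..1] ⇒ +0.842494 -0.226142 = +0.616352;  D = -0.005558-0.616327i
d^2_{2,1}: single k=0 term ⇒ -0.504015;  D = -0.498376+0.075184i
Y_2^{m'}(θ=1.8884,φ=4.416) and Σ D·Y over m':
  (+0.0413+0.0181i)·(-0.2891-0.1948i)  (-0.0590+0.2113i)·(+0.0669-0.2192i)  (-0.5572-0.0738i)·(-0.2231+0.0000i)  (-0.0056-0.6163i)·(-0.0669-0.2192i)  (-0.4984+0.0752i)·(-0.2891+0.1948i)
Y_2^1(R⁻¹ n̂) = +0.152995-0.046050i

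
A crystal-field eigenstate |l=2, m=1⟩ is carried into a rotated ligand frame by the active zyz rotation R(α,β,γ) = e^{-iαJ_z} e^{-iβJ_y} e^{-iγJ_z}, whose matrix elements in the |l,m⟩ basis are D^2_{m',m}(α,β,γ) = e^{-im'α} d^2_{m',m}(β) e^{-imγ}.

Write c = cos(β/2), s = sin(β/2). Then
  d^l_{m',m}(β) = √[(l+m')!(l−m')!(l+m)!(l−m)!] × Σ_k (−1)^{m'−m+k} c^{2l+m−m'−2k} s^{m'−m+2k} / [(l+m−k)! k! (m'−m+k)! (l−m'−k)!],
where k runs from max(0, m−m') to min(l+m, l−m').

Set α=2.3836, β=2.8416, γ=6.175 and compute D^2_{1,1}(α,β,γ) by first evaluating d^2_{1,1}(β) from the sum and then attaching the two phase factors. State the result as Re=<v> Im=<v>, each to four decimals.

D^2_{1,1}(2.3836,2.8416,6.1750) = e^{-i·1·2.3836}·d^2_{1,1}(2.8416)·e^{-i·1·6.1750}. Compute d first:
With c≡cos(β/2)=0.149435 and s≡sin(β/2)=0.988772, N=[6·1·6·1]^{1/2}=6.000000
The bounds max(0,m−m')=0 and min(l+m,l−m')=1 give 2 terms
  k=0: (−1)^0·6.0000/(6)·0.1494^4·0.9888^0 = +0.000499
  k=1: (−1)^1·6.0000/(2)·0.1494^2·0.9888^2 = -0.065496
d^2_{1,1}(2.8416) = +0.000499 -0.065496 = -0.064997
Phases: e^{-i·(1)·2.3836}=-0.726217-0.687465i, e^{-i·(1)·6.1750}=+0.994154+0.107974i ⇒ D=+0.042102+0.049519i

Re=0.0421 Im=0.0495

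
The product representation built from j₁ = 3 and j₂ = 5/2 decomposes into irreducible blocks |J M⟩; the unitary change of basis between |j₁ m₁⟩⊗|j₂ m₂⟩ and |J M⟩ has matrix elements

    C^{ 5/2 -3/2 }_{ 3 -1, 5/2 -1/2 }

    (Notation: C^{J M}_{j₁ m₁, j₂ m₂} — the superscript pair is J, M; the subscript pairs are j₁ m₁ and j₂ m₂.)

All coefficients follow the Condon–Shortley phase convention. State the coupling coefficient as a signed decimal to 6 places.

+0.169031  (= +√(1/35))

j₁+j₂−J=3  J+j₁−j₂=3  J−j₁+j₂=2  j₁+j₂+J+1=9
(j₁±m₁, j₂±m₂, J±M) = (2,4,2,3,1,4)
P² = 576/35
sum k=1..2:
  [1] −1/12 = -1/12
  [2] +1/8 = 1/8
S = 1/24
C² = P²·S² = 1/35 ; C = +0.169031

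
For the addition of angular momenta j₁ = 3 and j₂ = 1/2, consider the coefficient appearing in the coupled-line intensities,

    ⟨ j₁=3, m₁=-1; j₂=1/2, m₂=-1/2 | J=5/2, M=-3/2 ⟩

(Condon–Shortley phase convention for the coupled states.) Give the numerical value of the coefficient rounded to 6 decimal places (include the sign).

+0.534522  (= +√(2/7))

√[6·1!5!0!/7! · 2!4!0!1!1!4!] = √(1152/7)
  +(−1)^0/∏(0,1,4,0,1,0)! = 1/24  (running 1/24)
⟨..|..⟩ = √(1152/7)·(1/24) = +0.534522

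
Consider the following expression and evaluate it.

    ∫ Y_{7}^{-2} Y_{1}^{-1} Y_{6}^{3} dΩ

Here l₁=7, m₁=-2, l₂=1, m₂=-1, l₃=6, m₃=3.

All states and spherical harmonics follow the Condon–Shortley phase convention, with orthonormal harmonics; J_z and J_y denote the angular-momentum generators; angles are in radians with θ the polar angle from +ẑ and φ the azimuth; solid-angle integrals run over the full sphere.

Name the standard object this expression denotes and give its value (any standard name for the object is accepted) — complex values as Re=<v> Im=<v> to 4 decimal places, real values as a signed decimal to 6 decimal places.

Gaunt coefficient, +0.110647

This is a Gaunt coefficient — the integral of a triple product of spherical harmonics over the sphere.
m-sum 0 ✓  L=14 even ✓  6≤6≤8 ✓
Π(2lᵢ+1) = 15×3×13 = 585
triangle coeff Δ(7,1,6) = 1/1365
Σ_t [1,1]: t=1:−1/518400 = -1/518400
(3j)²=7/195 [(7 1 6; 0 0 0)], sign=-1
Σ_t [0,0]: t=0:+1/4354560 = 1/4354560
(3j)²=2/273 [(7 1 6; -2 -1 3)], sign=-1
⇒ 4πI² = 2/13
I = (+1)√(2/13/(4π)) = 0.11064668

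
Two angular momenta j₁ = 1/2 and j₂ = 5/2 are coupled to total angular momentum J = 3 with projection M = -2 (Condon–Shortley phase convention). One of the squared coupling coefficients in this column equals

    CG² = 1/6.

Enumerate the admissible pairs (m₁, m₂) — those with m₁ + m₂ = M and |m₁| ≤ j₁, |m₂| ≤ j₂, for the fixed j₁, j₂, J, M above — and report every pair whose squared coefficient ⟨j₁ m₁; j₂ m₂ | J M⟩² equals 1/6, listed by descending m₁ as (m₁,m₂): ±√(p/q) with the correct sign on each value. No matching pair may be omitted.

(1/2,-5/2): +√(1/6)

Admissible pairs with m₁+m₂ = M = -2: (-1/2,-3/2), (1/2,-5/2)
  (m₁,m₂)=(1/2,-5/2): CG² = 1/6, CG = +√(1/6)   ← matches the target
  (m₁,m₂)=(-1/2,-3/2): CG² = 5/6, CG = +√(5/6)
Pairs with CG² = 1/6: (1/2,-5/2): +√(1/6)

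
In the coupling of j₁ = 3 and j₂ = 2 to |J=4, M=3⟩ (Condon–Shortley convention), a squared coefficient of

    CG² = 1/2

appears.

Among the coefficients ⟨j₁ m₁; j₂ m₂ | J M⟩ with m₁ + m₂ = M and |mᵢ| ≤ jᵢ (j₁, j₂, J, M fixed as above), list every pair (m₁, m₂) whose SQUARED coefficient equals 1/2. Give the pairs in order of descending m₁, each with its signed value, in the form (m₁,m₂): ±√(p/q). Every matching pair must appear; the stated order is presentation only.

(1,2): −√(1/2)

Admissible pairs with m₁+m₂ = M = 3: (1,2), (2,1), (3,0)
  (m₁,m₂)=(3,0): CG² = 9/20, CG = +√(9/20)
  (m₁,m₂)=(2,1): CG² = 1/20, CG = +√(1/20)
  (m₁,m₂)=(1,2): CG² = 1/2, CG = −√(1/2)   ← matches the target
Pairs with CG² = 1/2: (1,2): −√(1/2)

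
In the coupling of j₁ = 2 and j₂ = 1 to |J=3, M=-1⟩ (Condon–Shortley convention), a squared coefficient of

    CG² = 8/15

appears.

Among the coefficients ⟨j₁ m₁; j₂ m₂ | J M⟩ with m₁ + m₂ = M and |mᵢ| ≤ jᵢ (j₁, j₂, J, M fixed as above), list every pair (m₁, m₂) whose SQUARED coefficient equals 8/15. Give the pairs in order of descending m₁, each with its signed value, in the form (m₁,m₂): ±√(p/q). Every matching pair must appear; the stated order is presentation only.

(-1,0): +√(8/15)

Admissible pairs with m₁+m₂ = M = -1: (-2,1), (-1,0), (0,-1)
  (m₁,m₂)=(0,-1): CG² = 2/5, CG = +√(2/5)
  (m₁,m₂)=(-1,0): CG² = 8/15, CG = +√(8/15)   ← matches the target
  (m₁,m₂)=(-2,1): CG² = 1/15, CG = +√(1/15)
Pairs with CG² = 8/15: (-1,0): +√(8/15)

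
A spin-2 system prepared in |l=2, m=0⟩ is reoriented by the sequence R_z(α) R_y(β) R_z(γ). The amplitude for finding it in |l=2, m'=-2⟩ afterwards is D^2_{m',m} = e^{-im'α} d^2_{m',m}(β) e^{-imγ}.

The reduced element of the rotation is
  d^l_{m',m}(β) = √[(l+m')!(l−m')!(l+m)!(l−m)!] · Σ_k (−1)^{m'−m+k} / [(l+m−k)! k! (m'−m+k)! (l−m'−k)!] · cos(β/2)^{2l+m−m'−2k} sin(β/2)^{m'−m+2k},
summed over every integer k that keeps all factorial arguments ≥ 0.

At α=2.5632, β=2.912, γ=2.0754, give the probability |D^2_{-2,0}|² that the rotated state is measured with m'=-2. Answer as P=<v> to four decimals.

P=0.0010

First d^2_{-2,0}(β=2.9120), then the phase factors e^{-i(-2)α} and e^{-i(0)γ}:
Half-angle: c=0.114544, s=0.993418. N=√(1·24·2·2)=9.797959
Admissible k: 2..2 (factorial args all ≥0)
  k=2: (−1)^0·9.7980/(4)·0.1145^2·0.9934^2 = +0.031717
d^2_{-2,0}(2.9120) = +0.031717
|D^2_{-2,0}|² = |d^2_{-2,0}(β)|² = (+0.031717)² = 0.001006 (the z-rotation phases have unit modulus)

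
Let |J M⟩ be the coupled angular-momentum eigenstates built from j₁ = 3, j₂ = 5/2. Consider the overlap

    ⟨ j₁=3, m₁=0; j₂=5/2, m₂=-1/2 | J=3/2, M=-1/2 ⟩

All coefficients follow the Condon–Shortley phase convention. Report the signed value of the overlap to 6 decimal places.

+0.338062  (= +√(4/35))

√[4·4!2!1!/8! · 3!3!2!3!1!2!] = √(144/35)
  +(−1)^1/∏(1,3,2,1,0,0)! = -1/12  (running -1/12)
  +(−1)^2/∏(2,2,1,0,1,1)! = 1/4  (running 1/6)
⟨..|..⟩ = √(144/35)·(1/6) = +0.338062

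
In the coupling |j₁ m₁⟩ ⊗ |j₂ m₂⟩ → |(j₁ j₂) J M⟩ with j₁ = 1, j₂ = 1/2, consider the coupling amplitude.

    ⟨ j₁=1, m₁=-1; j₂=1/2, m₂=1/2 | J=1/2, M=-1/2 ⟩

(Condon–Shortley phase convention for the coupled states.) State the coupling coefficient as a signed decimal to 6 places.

-0.816497

triangle: 1!×1!×0!/3! = 1/6
(j±m)!: 0!×2!×1!×0!×0!×1! = 2
prefactor² = (2J+1)×Δ×N² = 2/3
  k=1: −1/(1!×0!×1!×0!×0!×0!) = -1
Σ = -1  ⇒  CG² = 2/3×(-1)² = 2/3
CG = −√(2/3) = -0.816497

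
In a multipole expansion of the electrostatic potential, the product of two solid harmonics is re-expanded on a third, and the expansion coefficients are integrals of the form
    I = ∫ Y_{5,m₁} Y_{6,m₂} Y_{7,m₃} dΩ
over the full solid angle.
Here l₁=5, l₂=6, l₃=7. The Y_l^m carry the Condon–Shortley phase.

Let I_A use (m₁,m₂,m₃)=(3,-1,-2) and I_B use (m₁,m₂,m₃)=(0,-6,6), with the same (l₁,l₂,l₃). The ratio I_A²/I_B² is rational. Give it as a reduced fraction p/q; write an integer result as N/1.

2744/7865

Shared (l₁,l₂,l₃)=(5,6,7): N and (l;000)² cancel in I_A²/I_B².
A: Δ = 4!·6!·8!/19! = 1/174594420; Racah Σ t=0..2: t=0:+1/829440 t=1:−1/414720 t=2:+1/2073600 = -1/1382400; ⇒ 3j(5 6 7; 3 -1 -2)² = 294/46189, sgn +1
B: Δ = 4!·6!·8!/19! = 1/174594420; Racah Σ t=0..0: t=0:+1/116121600 = 1/116121600; ⇒ 3j(5 6 7; 0 -6 6)² = 165/9044, sgn -1
I_A²/I_B² = (294/46189)/(165/9044) = 2744/7865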